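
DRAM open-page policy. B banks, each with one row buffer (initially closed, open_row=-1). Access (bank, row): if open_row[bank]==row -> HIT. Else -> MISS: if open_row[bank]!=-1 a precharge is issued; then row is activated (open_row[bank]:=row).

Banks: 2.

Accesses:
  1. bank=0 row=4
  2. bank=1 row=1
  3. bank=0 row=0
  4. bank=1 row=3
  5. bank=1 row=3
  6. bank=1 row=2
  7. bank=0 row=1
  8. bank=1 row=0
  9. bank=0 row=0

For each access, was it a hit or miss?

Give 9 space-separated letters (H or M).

Answer: M M M M H M M M M

Derivation:
Acc 1: bank0 row4 -> MISS (open row4); precharges=0
Acc 2: bank1 row1 -> MISS (open row1); precharges=0
Acc 3: bank0 row0 -> MISS (open row0); precharges=1
Acc 4: bank1 row3 -> MISS (open row3); precharges=2
Acc 5: bank1 row3 -> HIT
Acc 6: bank1 row2 -> MISS (open row2); precharges=3
Acc 7: bank0 row1 -> MISS (open row1); precharges=4
Acc 8: bank1 row0 -> MISS (open row0); precharges=5
Acc 9: bank0 row0 -> MISS (open row0); precharges=6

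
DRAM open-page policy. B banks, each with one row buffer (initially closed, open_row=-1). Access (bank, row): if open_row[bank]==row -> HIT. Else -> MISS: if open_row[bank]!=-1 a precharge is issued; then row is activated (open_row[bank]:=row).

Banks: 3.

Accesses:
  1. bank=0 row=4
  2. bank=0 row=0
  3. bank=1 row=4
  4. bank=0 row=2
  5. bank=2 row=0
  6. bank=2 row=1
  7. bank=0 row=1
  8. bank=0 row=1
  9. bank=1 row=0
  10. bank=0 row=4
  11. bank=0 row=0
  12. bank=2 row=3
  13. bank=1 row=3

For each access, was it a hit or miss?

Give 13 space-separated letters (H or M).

Answer: M M M M M M M H M M M M M

Derivation:
Acc 1: bank0 row4 -> MISS (open row4); precharges=0
Acc 2: bank0 row0 -> MISS (open row0); precharges=1
Acc 3: bank1 row4 -> MISS (open row4); precharges=1
Acc 4: bank0 row2 -> MISS (open row2); precharges=2
Acc 5: bank2 row0 -> MISS (open row0); precharges=2
Acc 6: bank2 row1 -> MISS (open row1); precharges=3
Acc 7: bank0 row1 -> MISS (open row1); precharges=4
Acc 8: bank0 row1 -> HIT
Acc 9: bank1 row0 -> MISS (open row0); precharges=5
Acc 10: bank0 row4 -> MISS (open row4); precharges=6
Acc 11: bank0 row0 -> MISS (open row0); precharges=7
Acc 12: bank2 row3 -> MISS (open row3); precharges=8
Acc 13: bank1 row3 -> MISS (open row3); precharges=9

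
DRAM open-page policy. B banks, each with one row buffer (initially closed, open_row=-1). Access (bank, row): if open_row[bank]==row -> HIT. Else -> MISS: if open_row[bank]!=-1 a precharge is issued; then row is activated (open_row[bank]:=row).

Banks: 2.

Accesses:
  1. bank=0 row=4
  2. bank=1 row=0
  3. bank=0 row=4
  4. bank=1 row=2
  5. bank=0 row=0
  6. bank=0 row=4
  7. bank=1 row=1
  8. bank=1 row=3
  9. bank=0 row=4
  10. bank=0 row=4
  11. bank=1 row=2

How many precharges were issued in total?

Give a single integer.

Acc 1: bank0 row4 -> MISS (open row4); precharges=0
Acc 2: bank1 row0 -> MISS (open row0); precharges=0
Acc 3: bank0 row4 -> HIT
Acc 4: bank1 row2 -> MISS (open row2); precharges=1
Acc 5: bank0 row0 -> MISS (open row0); precharges=2
Acc 6: bank0 row4 -> MISS (open row4); precharges=3
Acc 7: bank1 row1 -> MISS (open row1); precharges=4
Acc 8: bank1 row3 -> MISS (open row3); precharges=5
Acc 9: bank0 row4 -> HIT
Acc 10: bank0 row4 -> HIT
Acc 11: bank1 row2 -> MISS (open row2); precharges=6

Answer: 6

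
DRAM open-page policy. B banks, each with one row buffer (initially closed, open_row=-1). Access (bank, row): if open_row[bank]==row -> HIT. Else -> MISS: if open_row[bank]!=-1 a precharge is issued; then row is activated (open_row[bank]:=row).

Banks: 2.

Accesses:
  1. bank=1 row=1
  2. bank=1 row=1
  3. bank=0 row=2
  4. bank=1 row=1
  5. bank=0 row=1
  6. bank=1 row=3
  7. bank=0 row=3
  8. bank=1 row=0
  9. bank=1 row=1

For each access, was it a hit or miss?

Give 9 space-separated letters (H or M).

Acc 1: bank1 row1 -> MISS (open row1); precharges=0
Acc 2: bank1 row1 -> HIT
Acc 3: bank0 row2 -> MISS (open row2); precharges=0
Acc 4: bank1 row1 -> HIT
Acc 5: bank0 row1 -> MISS (open row1); precharges=1
Acc 6: bank1 row3 -> MISS (open row3); precharges=2
Acc 7: bank0 row3 -> MISS (open row3); precharges=3
Acc 8: bank1 row0 -> MISS (open row0); precharges=4
Acc 9: bank1 row1 -> MISS (open row1); precharges=5

Answer: M H M H M M M M M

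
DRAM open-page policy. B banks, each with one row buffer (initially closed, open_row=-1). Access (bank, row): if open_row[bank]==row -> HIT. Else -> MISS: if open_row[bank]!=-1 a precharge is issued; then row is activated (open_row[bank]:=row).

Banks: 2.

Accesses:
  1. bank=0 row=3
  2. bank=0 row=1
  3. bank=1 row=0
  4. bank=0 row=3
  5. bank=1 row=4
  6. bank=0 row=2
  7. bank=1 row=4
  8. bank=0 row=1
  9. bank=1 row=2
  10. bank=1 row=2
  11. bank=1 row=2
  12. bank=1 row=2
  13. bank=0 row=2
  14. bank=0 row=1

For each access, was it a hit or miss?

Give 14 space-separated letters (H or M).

Acc 1: bank0 row3 -> MISS (open row3); precharges=0
Acc 2: bank0 row1 -> MISS (open row1); precharges=1
Acc 3: bank1 row0 -> MISS (open row0); precharges=1
Acc 4: bank0 row3 -> MISS (open row3); precharges=2
Acc 5: bank1 row4 -> MISS (open row4); precharges=3
Acc 6: bank0 row2 -> MISS (open row2); precharges=4
Acc 7: bank1 row4 -> HIT
Acc 8: bank0 row1 -> MISS (open row1); precharges=5
Acc 9: bank1 row2 -> MISS (open row2); precharges=6
Acc 10: bank1 row2 -> HIT
Acc 11: bank1 row2 -> HIT
Acc 12: bank1 row2 -> HIT
Acc 13: bank0 row2 -> MISS (open row2); precharges=7
Acc 14: bank0 row1 -> MISS (open row1); precharges=8

Answer: M M M M M M H M M H H H M M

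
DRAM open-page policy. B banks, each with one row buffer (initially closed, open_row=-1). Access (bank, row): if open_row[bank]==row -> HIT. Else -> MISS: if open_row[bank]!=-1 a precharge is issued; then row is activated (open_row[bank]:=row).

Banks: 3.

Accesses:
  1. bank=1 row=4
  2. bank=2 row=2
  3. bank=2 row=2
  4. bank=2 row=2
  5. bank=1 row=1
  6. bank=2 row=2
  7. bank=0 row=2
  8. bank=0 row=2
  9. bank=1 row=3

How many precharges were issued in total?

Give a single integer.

Answer: 2

Derivation:
Acc 1: bank1 row4 -> MISS (open row4); precharges=0
Acc 2: bank2 row2 -> MISS (open row2); precharges=0
Acc 3: bank2 row2 -> HIT
Acc 4: bank2 row2 -> HIT
Acc 5: bank1 row1 -> MISS (open row1); precharges=1
Acc 6: bank2 row2 -> HIT
Acc 7: bank0 row2 -> MISS (open row2); precharges=1
Acc 8: bank0 row2 -> HIT
Acc 9: bank1 row3 -> MISS (open row3); precharges=2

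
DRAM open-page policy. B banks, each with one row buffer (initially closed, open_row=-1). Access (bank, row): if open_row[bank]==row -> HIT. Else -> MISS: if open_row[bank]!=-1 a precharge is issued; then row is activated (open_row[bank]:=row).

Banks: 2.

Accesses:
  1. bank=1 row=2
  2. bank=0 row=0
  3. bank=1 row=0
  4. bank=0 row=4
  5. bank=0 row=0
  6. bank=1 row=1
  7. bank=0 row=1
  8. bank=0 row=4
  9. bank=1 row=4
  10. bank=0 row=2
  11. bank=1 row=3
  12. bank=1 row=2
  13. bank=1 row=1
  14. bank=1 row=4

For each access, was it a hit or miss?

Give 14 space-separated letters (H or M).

Answer: M M M M M M M M M M M M M M

Derivation:
Acc 1: bank1 row2 -> MISS (open row2); precharges=0
Acc 2: bank0 row0 -> MISS (open row0); precharges=0
Acc 3: bank1 row0 -> MISS (open row0); precharges=1
Acc 4: bank0 row4 -> MISS (open row4); precharges=2
Acc 5: bank0 row0 -> MISS (open row0); precharges=3
Acc 6: bank1 row1 -> MISS (open row1); precharges=4
Acc 7: bank0 row1 -> MISS (open row1); precharges=5
Acc 8: bank0 row4 -> MISS (open row4); precharges=6
Acc 9: bank1 row4 -> MISS (open row4); precharges=7
Acc 10: bank0 row2 -> MISS (open row2); precharges=8
Acc 11: bank1 row3 -> MISS (open row3); precharges=9
Acc 12: bank1 row2 -> MISS (open row2); precharges=10
Acc 13: bank1 row1 -> MISS (open row1); precharges=11
Acc 14: bank1 row4 -> MISS (open row4); precharges=12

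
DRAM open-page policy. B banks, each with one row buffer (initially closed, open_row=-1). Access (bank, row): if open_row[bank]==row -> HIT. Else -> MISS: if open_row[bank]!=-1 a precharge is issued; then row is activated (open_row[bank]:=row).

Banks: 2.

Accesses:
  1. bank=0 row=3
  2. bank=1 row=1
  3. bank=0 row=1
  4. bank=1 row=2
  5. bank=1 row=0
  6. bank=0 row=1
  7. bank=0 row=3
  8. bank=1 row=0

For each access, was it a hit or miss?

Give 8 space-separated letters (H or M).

Acc 1: bank0 row3 -> MISS (open row3); precharges=0
Acc 2: bank1 row1 -> MISS (open row1); precharges=0
Acc 3: bank0 row1 -> MISS (open row1); precharges=1
Acc 4: bank1 row2 -> MISS (open row2); precharges=2
Acc 5: bank1 row0 -> MISS (open row0); precharges=3
Acc 6: bank0 row1 -> HIT
Acc 7: bank0 row3 -> MISS (open row3); precharges=4
Acc 8: bank1 row0 -> HIT

Answer: M M M M M H M H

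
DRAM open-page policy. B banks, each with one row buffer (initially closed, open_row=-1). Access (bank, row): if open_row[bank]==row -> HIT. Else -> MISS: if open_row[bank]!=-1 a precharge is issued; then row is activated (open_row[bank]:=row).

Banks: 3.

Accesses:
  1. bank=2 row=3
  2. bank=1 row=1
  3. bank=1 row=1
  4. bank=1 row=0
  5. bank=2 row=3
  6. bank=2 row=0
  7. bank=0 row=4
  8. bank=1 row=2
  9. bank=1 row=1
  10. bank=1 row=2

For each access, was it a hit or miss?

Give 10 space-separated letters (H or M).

Answer: M M H M H M M M M M

Derivation:
Acc 1: bank2 row3 -> MISS (open row3); precharges=0
Acc 2: bank1 row1 -> MISS (open row1); precharges=0
Acc 3: bank1 row1 -> HIT
Acc 4: bank1 row0 -> MISS (open row0); precharges=1
Acc 5: bank2 row3 -> HIT
Acc 6: bank2 row0 -> MISS (open row0); precharges=2
Acc 7: bank0 row4 -> MISS (open row4); precharges=2
Acc 8: bank1 row2 -> MISS (open row2); precharges=3
Acc 9: bank1 row1 -> MISS (open row1); precharges=4
Acc 10: bank1 row2 -> MISS (open row2); precharges=5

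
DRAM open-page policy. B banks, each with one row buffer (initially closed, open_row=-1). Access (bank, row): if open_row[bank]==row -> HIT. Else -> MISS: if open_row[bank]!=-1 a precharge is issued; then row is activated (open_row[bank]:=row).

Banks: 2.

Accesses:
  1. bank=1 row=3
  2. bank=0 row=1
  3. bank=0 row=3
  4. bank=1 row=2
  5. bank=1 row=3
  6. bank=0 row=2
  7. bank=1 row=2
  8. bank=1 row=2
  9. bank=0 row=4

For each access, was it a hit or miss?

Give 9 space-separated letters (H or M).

Answer: M M M M M M M H M

Derivation:
Acc 1: bank1 row3 -> MISS (open row3); precharges=0
Acc 2: bank0 row1 -> MISS (open row1); precharges=0
Acc 3: bank0 row3 -> MISS (open row3); precharges=1
Acc 4: bank1 row2 -> MISS (open row2); precharges=2
Acc 5: bank1 row3 -> MISS (open row3); precharges=3
Acc 6: bank0 row2 -> MISS (open row2); precharges=4
Acc 7: bank1 row2 -> MISS (open row2); precharges=5
Acc 8: bank1 row2 -> HIT
Acc 9: bank0 row4 -> MISS (open row4); precharges=6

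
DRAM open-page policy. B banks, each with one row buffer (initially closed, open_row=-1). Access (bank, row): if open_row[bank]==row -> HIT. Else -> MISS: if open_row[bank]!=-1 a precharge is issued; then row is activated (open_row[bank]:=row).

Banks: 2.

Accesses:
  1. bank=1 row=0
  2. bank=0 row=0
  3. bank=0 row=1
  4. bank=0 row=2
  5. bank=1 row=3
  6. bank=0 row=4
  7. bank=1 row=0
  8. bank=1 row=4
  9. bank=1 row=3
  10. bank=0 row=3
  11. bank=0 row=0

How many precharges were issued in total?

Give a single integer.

Answer: 9

Derivation:
Acc 1: bank1 row0 -> MISS (open row0); precharges=0
Acc 2: bank0 row0 -> MISS (open row0); precharges=0
Acc 3: bank0 row1 -> MISS (open row1); precharges=1
Acc 4: bank0 row2 -> MISS (open row2); precharges=2
Acc 5: bank1 row3 -> MISS (open row3); precharges=3
Acc 6: bank0 row4 -> MISS (open row4); precharges=4
Acc 7: bank1 row0 -> MISS (open row0); precharges=5
Acc 8: bank1 row4 -> MISS (open row4); precharges=6
Acc 9: bank1 row3 -> MISS (open row3); precharges=7
Acc 10: bank0 row3 -> MISS (open row3); precharges=8
Acc 11: bank0 row0 -> MISS (open row0); precharges=9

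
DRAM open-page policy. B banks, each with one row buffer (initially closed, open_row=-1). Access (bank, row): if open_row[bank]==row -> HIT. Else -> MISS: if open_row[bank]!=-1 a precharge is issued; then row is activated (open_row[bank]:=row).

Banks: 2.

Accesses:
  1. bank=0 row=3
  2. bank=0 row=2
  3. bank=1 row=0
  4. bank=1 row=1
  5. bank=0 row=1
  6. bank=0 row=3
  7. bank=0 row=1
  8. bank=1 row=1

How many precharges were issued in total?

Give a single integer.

Acc 1: bank0 row3 -> MISS (open row3); precharges=0
Acc 2: bank0 row2 -> MISS (open row2); precharges=1
Acc 3: bank1 row0 -> MISS (open row0); precharges=1
Acc 4: bank1 row1 -> MISS (open row1); precharges=2
Acc 5: bank0 row1 -> MISS (open row1); precharges=3
Acc 6: bank0 row3 -> MISS (open row3); precharges=4
Acc 7: bank0 row1 -> MISS (open row1); precharges=5
Acc 8: bank1 row1 -> HIT

Answer: 5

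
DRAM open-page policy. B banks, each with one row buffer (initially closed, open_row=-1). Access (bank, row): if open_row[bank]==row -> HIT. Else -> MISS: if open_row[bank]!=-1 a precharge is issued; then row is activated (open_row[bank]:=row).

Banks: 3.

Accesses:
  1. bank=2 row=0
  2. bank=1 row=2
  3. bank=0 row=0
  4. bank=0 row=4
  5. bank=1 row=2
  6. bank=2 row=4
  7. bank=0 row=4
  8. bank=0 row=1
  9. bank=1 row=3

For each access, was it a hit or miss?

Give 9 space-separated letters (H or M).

Answer: M M M M H M H M M

Derivation:
Acc 1: bank2 row0 -> MISS (open row0); precharges=0
Acc 2: bank1 row2 -> MISS (open row2); precharges=0
Acc 3: bank0 row0 -> MISS (open row0); precharges=0
Acc 4: bank0 row4 -> MISS (open row4); precharges=1
Acc 5: bank1 row2 -> HIT
Acc 6: bank2 row4 -> MISS (open row4); precharges=2
Acc 7: bank0 row4 -> HIT
Acc 8: bank0 row1 -> MISS (open row1); precharges=3
Acc 9: bank1 row3 -> MISS (open row3); precharges=4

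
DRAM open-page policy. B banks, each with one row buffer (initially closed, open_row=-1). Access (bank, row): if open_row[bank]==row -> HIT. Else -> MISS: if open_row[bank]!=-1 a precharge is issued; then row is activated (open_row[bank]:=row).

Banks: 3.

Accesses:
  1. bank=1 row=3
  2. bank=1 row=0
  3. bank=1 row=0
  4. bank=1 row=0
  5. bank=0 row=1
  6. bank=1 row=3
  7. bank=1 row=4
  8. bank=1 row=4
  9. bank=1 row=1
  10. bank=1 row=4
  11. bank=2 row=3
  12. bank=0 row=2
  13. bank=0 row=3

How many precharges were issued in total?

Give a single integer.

Acc 1: bank1 row3 -> MISS (open row3); precharges=0
Acc 2: bank1 row0 -> MISS (open row0); precharges=1
Acc 3: bank1 row0 -> HIT
Acc 4: bank1 row0 -> HIT
Acc 5: bank0 row1 -> MISS (open row1); precharges=1
Acc 6: bank1 row3 -> MISS (open row3); precharges=2
Acc 7: bank1 row4 -> MISS (open row4); precharges=3
Acc 8: bank1 row4 -> HIT
Acc 9: bank1 row1 -> MISS (open row1); precharges=4
Acc 10: bank1 row4 -> MISS (open row4); precharges=5
Acc 11: bank2 row3 -> MISS (open row3); precharges=5
Acc 12: bank0 row2 -> MISS (open row2); precharges=6
Acc 13: bank0 row3 -> MISS (open row3); precharges=7

Answer: 7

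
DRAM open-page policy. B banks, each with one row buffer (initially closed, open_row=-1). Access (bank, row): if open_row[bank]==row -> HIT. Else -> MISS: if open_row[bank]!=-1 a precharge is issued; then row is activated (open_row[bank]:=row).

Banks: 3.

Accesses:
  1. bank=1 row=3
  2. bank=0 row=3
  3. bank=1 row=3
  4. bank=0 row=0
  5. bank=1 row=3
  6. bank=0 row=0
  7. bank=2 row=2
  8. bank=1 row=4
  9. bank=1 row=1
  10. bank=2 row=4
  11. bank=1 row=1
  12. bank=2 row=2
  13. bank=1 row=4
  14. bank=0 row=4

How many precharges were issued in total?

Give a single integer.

Acc 1: bank1 row3 -> MISS (open row3); precharges=0
Acc 2: bank0 row3 -> MISS (open row3); precharges=0
Acc 3: bank1 row3 -> HIT
Acc 4: bank0 row0 -> MISS (open row0); precharges=1
Acc 5: bank1 row3 -> HIT
Acc 6: bank0 row0 -> HIT
Acc 7: bank2 row2 -> MISS (open row2); precharges=1
Acc 8: bank1 row4 -> MISS (open row4); precharges=2
Acc 9: bank1 row1 -> MISS (open row1); precharges=3
Acc 10: bank2 row4 -> MISS (open row4); precharges=4
Acc 11: bank1 row1 -> HIT
Acc 12: bank2 row2 -> MISS (open row2); precharges=5
Acc 13: bank1 row4 -> MISS (open row4); precharges=6
Acc 14: bank0 row4 -> MISS (open row4); precharges=7

Answer: 7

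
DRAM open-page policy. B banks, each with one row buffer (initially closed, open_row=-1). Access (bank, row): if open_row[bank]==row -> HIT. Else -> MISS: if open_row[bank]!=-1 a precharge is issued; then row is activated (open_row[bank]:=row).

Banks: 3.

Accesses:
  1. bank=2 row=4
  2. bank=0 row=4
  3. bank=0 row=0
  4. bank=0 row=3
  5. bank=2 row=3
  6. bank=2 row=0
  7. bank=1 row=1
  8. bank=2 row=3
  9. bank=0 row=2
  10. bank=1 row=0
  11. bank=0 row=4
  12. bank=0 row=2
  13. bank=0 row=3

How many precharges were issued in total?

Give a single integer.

Answer: 10

Derivation:
Acc 1: bank2 row4 -> MISS (open row4); precharges=0
Acc 2: bank0 row4 -> MISS (open row4); precharges=0
Acc 3: bank0 row0 -> MISS (open row0); precharges=1
Acc 4: bank0 row3 -> MISS (open row3); precharges=2
Acc 5: bank2 row3 -> MISS (open row3); precharges=3
Acc 6: bank2 row0 -> MISS (open row0); precharges=4
Acc 7: bank1 row1 -> MISS (open row1); precharges=4
Acc 8: bank2 row3 -> MISS (open row3); precharges=5
Acc 9: bank0 row2 -> MISS (open row2); precharges=6
Acc 10: bank1 row0 -> MISS (open row0); precharges=7
Acc 11: bank0 row4 -> MISS (open row4); precharges=8
Acc 12: bank0 row2 -> MISS (open row2); precharges=9
Acc 13: bank0 row3 -> MISS (open row3); precharges=10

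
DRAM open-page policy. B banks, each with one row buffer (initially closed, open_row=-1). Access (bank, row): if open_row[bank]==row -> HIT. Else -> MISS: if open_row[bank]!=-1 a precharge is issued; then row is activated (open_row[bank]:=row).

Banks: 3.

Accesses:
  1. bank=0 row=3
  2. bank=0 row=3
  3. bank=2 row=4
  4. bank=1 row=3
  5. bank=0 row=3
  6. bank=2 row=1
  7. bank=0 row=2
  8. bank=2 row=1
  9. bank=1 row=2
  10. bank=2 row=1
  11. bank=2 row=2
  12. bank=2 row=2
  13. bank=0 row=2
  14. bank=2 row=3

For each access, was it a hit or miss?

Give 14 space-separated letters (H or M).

Acc 1: bank0 row3 -> MISS (open row3); precharges=0
Acc 2: bank0 row3 -> HIT
Acc 3: bank2 row4 -> MISS (open row4); precharges=0
Acc 4: bank1 row3 -> MISS (open row3); precharges=0
Acc 5: bank0 row3 -> HIT
Acc 6: bank2 row1 -> MISS (open row1); precharges=1
Acc 7: bank0 row2 -> MISS (open row2); precharges=2
Acc 8: bank2 row1 -> HIT
Acc 9: bank1 row2 -> MISS (open row2); precharges=3
Acc 10: bank2 row1 -> HIT
Acc 11: bank2 row2 -> MISS (open row2); precharges=4
Acc 12: bank2 row2 -> HIT
Acc 13: bank0 row2 -> HIT
Acc 14: bank2 row3 -> MISS (open row3); precharges=5

Answer: M H M M H M M H M H M H H M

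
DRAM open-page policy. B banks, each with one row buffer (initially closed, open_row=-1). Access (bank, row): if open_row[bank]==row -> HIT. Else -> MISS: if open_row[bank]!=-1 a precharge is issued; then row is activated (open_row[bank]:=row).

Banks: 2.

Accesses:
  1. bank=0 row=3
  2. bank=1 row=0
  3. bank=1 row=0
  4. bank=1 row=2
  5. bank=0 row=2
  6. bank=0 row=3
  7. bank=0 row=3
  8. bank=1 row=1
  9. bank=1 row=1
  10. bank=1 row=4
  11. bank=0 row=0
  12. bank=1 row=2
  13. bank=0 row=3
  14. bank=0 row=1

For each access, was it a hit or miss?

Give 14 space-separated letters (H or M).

Acc 1: bank0 row3 -> MISS (open row3); precharges=0
Acc 2: bank1 row0 -> MISS (open row0); precharges=0
Acc 3: bank1 row0 -> HIT
Acc 4: bank1 row2 -> MISS (open row2); precharges=1
Acc 5: bank0 row2 -> MISS (open row2); precharges=2
Acc 6: bank0 row3 -> MISS (open row3); precharges=3
Acc 7: bank0 row3 -> HIT
Acc 8: bank1 row1 -> MISS (open row1); precharges=4
Acc 9: bank1 row1 -> HIT
Acc 10: bank1 row4 -> MISS (open row4); precharges=5
Acc 11: bank0 row0 -> MISS (open row0); precharges=6
Acc 12: bank1 row2 -> MISS (open row2); precharges=7
Acc 13: bank0 row3 -> MISS (open row3); precharges=8
Acc 14: bank0 row1 -> MISS (open row1); precharges=9

Answer: M M H M M M H M H M M M M M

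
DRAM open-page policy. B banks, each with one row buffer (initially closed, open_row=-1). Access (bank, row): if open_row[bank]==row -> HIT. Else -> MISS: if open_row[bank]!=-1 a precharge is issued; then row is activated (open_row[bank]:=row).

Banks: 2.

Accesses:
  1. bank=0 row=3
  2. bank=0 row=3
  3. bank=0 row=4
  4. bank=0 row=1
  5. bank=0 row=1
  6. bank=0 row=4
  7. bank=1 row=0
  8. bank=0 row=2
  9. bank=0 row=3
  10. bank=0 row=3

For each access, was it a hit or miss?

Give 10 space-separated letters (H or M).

Answer: M H M M H M M M M H

Derivation:
Acc 1: bank0 row3 -> MISS (open row3); precharges=0
Acc 2: bank0 row3 -> HIT
Acc 3: bank0 row4 -> MISS (open row4); precharges=1
Acc 4: bank0 row1 -> MISS (open row1); precharges=2
Acc 5: bank0 row1 -> HIT
Acc 6: bank0 row4 -> MISS (open row4); precharges=3
Acc 7: bank1 row0 -> MISS (open row0); precharges=3
Acc 8: bank0 row2 -> MISS (open row2); precharges=4
Acc 9: bank0 row3 -> MISS (open row3); precharges=5
Acc 10: bank0 row3 -> HIT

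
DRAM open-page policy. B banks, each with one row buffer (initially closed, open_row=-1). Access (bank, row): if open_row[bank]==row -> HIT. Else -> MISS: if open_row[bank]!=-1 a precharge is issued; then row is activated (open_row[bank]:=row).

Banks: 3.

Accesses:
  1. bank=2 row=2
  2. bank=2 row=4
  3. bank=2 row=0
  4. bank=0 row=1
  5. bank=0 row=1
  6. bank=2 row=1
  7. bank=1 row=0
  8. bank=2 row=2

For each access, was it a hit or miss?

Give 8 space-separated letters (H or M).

Answer: M M M M H M M M

Derivation:
Acc 1: bank2 row2 -> MISS (open row2); precharges=0
Acc 2: bank2 row4 -> MISS (open row4); precharges=1
Acc 3: bank2 row0 -> MISS (open row0); precharges=2
Acc 4: bank0 row1 -> MISS (open row1); precharges=2
Acc 5: bank0 row1 -> HIT
Acc 6: bank2 row1 -> MISS (open row1); precharges=3
Acc 7: bank1 row0 -> MISS (open row0); precharges=3
Acc 8: bank2 row2 -> MISS (open row2); precharges=4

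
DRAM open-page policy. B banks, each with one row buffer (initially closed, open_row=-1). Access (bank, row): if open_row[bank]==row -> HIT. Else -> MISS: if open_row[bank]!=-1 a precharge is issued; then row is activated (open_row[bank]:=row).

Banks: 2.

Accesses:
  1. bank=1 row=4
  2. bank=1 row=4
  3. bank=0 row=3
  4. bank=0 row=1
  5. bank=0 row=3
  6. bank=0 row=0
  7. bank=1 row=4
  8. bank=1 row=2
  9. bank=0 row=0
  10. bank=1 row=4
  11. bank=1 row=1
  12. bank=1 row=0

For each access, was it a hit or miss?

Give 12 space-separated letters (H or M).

Acc 1: bank1 row4 -> MISS (open row4); precharges=0
Acc 2: bank1 row4 -> HIT
Acc 3: bank0 row3 -> MISS (open row3); precharges=0
Acc 4: bank0 row1 -> MISS (open row1); precharges=1
Acc 5: bank0 row3 -> MISS (open row3); precharges=2
Acc 6: bank0 row0 -> MISS (open row0); precharges=3
Acc 7: bank1 row4 -> HIT
Acc 8: bank1 row2 -> MISS (open row2); precharges=4
Acc 9: bank0 row0 -> HIT
Acc 10: bank1 row4 -> MISS (open row4); precharges=5
Acc 11: bank1 row1 -> MISS (open row1); precharges=6
Acc 12: bank1 row0 -> MISS (open row0); precharges=7

Answer: M H M M M M H M H M M M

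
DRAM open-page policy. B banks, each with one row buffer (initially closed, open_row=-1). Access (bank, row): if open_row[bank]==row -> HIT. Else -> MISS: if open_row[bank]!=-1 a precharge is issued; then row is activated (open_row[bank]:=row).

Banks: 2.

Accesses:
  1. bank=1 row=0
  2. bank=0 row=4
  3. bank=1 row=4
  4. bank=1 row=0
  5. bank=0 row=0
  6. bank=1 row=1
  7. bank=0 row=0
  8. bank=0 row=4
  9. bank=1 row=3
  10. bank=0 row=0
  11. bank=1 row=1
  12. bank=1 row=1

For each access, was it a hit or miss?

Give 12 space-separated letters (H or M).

Acc 1: bank1 row0 -> MISS (open row0); precharges=0
Acc 2: bank0 row4 -> MISS (open row4); precharges=0
Acc 3: bank1 row4 -> MISS (open row4); precharges=1
Acc 4: bank1 row0 -> MISS (open row0); precharges=2
Acc 5: bank0 row0 -> MISS (open row0); precharges=3
Acc 6: bank1 row1 -> MISS (open row1); precharges=4
Acc 7: bank0 row0 -> HIT
Acc 8: bank0 row4 -> MISS (open row4); precharges=5
Acc 9: bank1 row3 -> MISS (open row3); precharges=6
Acc 10: bank0 row0 -> MISS (open row0); precharges=7
Acc 11: bank1 row1 -> MISS (open row1); precharges=8
Acc 12: bank1 row1 -> HIT

Answer: M M M M M M H M M M M H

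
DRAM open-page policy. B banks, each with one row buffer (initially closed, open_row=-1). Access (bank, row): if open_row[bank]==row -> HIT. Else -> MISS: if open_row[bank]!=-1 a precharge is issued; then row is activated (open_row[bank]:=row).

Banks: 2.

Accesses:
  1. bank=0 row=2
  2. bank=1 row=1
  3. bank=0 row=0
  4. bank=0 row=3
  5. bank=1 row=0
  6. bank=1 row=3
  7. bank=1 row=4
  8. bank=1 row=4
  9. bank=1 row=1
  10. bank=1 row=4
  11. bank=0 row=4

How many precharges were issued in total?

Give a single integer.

Acc 1: bank0 row2 -> MISS (open row2); precharges=0
Acc 2: bank1 row1 -> MISS (open row1); precharges=0
Acc 3: bank0 row0 -> MISS (open row0); precharges=1
Acc 4: bank0 row3 -> MISS (open row3); precharges=2
Acc 5: bank1 row0 -> MISS (open row0); precharges=3
Acc 6: bank1 row3 -> MISS (open row3); precharges=4
Acc 7: bank1 row4 -> MISS (open row4); precharges=5
Acc 8: bank1 row4 -> HIT
Acc 9: bank1 row1 -> MISS (open row1); precharges=6
Acc 10: bank1 row4 -> MISS (open row4); precharges=7
Acc 11: bank0 row4 -> MISS (open row4); precharges=8

Answer: 8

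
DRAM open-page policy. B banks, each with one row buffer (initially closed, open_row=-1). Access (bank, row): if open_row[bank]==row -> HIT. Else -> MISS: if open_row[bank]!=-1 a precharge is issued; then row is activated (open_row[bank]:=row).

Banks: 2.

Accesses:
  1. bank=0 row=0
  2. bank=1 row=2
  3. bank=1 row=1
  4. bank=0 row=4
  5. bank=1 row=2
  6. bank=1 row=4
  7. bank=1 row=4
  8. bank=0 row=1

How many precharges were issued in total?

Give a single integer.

Acc 1: bank0 row0 -> MISS (open row0); precharges=0
Acc 2: bank1 row2 -> MISS (open row2); precharges=0
Acc 3: bank1 row1 -> MISS (open row1); precharges=1
Acc 4: bank0 row4 -> MISS (open row4); precharges=2
Acc 5: bank1 row2 -> MISS (open row2); precharges=3
Acc 6: bank1 row4 -> MISS (open row4); precharges=4
Acc 7: bank1 row4 -> HIT
Acc 8: bank0 row1 -> MISS (open row1); precharges=5

Answer: 5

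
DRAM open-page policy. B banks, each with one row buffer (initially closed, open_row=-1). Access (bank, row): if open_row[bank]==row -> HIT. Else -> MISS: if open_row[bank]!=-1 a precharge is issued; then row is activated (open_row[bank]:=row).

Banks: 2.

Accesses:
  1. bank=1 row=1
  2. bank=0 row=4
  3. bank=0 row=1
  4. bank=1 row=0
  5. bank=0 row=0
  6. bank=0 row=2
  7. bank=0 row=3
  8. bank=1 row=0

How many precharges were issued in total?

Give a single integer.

Acc 1: bank1 row1 -> MISS (open row1); precharges=0
Acc 2: bank0 row4 -> MISS (open row4); precharges=0
Acc 3: bank0 row1 -> MISS (open row1); precharges=1
Acc 4: bank1 row0 -> MISS (open row0); precharges=2
Acc 5: bank0 row0 -> MISS (open row0); precharges=3
Acc 6: bank0 row2 -> MISS (open row2); precharges=4
Acc 7: bank0 row3 -> MISS (open row3); precharges=5
Acc 8: bank1 row0 -> HIT

Answer: 5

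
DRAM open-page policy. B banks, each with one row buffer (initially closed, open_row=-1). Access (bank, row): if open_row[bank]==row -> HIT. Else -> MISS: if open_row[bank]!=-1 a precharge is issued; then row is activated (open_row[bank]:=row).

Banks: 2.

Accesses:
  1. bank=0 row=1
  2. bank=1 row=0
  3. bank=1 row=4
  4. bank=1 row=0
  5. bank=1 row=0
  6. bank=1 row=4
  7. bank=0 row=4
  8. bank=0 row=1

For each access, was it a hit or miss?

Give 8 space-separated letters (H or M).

Acc 1: bank0 row1 -> MISS (open row1); precharges=0
Acc 2: bank1 row0 -> MISS (open row0); precharges=0
Acc 3: bank1 row4 -> MISS (open row4); precharges=1
Acc 4: bank1 row0 -> MISS (open row0); precharges=2
Acc 5: bank1 row0 -> HIT
Acc 6: bank1 row4 -> MISS (open row4); precharges=3
Acc 7: bank0 row4 -> MISS (open row4); precharges=4
Acc 8: bank0 row1 -> MISS (open row1); precharges=5

Answer: M M M M H M M M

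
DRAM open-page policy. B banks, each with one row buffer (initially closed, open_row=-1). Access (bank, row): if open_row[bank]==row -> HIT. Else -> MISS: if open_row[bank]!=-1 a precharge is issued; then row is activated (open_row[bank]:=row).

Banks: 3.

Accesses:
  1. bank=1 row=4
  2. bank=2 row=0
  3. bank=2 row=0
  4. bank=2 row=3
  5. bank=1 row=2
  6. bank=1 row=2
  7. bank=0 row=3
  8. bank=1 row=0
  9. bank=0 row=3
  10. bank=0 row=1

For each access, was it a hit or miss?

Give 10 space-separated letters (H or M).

Acc 1: bank1 row4 -> MISS (open row4); precharges=0
Acc 2: bank2 row0 -> MISS (open row0); precharges=0
Acc 3: bank2 row0 -> HIT
Acc 4: bank2 row3 -> MISS (open row3); precharges=1
Acc 5: bank1 row2 -> MISS (open row2); precharges=2
Acc 6: bank1 row2 -> HIT
Acc 7: bank0 row3 -> MISS (open row3); precharges=2
Acc 8: bank1 row0 -> MISS (open row0); precharges=3
Acc 9: bank0 row3 -> HIT
Acc 10: bank0 row1 -> MISS (open row1); precharges=4

Answer: M M H M M H M M H M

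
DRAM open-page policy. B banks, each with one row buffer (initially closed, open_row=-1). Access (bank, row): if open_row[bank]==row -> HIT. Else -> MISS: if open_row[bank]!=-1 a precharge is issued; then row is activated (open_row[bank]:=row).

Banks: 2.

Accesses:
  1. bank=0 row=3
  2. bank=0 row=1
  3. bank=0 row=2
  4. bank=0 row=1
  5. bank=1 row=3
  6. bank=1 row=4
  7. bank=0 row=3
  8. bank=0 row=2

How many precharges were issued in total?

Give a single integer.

Answer: 6

Derivation:
Acc 1: bank0 row3 -> MISS (open row3); precharges=0
Acc 2: bank0 row1 -> MISS (open row1); precharges=1
Acc 3: bank0 row2 -> MISS (open row2); precharges=2
Acc 4: bank0 row1 -> MISS (open row1); precharges=3
Acc 5: bank1 row3 -> MISS (open row3); precharges=3
Acc 6: bank1 row4 -> MISS (open row4); precharges=4
Acc 7: bank0 row3 -> MISS (open row3); precharges=5
Acc 8: bank0 row2 -> MISS (open row2); precharges=6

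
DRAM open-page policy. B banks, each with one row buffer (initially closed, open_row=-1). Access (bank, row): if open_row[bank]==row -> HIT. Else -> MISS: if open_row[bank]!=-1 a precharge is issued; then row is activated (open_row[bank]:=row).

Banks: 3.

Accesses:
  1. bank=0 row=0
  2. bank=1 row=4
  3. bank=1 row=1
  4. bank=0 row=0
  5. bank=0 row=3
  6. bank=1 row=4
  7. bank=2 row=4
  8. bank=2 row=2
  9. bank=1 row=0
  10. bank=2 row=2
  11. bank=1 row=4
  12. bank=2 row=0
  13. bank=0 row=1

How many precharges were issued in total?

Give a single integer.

Answer: 8

Derivation:
Acc 1: bank0 row0 -> MISS (open row0); precharges=0
Acc 2: bank1 row4 -> MISS (open row4); precharges=0
Acc 3: bank1 row1 -> MISS (open row1); precharges=1
Acc 4: bank0 row0 -> HIT
Acc 5: bank0 row3 -> MISS (open row3); precharges=2
Acc 6: bank1 row4 -> MISS (open row4); precharges=3
Acc 7: bank2 row4 -> MISS (open row4); precharges=3
Acc 8: bank2 row2 -> MISS (open row2); precharges=4
Acc 9: bank1 row0 -> MISS (open row0); precharges=5
Acc 10: bank2 row2 -> HIT
Acc 11: bank1 row4 -> MISS (open row4); precharges=6
Acc 12: bank2 row0 -> MISS (open row0); precharges=7
Acc 13: bank0 row1 -> MISS (open row1); precharges=8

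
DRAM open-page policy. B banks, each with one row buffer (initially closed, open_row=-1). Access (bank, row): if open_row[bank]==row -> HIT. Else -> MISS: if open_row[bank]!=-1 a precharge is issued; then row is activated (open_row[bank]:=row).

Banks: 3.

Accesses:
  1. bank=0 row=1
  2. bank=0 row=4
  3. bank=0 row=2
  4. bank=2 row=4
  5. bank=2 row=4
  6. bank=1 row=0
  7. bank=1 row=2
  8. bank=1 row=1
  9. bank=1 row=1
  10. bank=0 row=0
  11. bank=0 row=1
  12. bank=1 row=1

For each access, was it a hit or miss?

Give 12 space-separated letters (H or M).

Answer: M M M M H M M M H M M H

Derivation:
Acc 1: bank0 row1 -> MISS (open row1); precharges=0
Acc 2: bank0 row4 -> MISS (open row4); precharges=1
Acc 3: bank0 row2 -> MISS (open row2); precharges=2
Acc 4: bank2 row4 -> MISS (open row4); precharges=2
Acc 5: bank2 row4 -> HIT
Acc 6: bank1 row0 -> MISS (open row0); precharges=2
Acc 7: bank1 row2 -> MISS (open row2); precharges=3
Acc 8: bank1 row1 -> MISS (open row1); precharges=4
Acc 9: bank1 row1 -> HIT
Acc 10: bank0 row0 -> MISS (open row0); precharges=5
Acc 11: bank0 row1 -> MISS (open row1); precharges=6
Acc 12: bank1 row1 -> HIT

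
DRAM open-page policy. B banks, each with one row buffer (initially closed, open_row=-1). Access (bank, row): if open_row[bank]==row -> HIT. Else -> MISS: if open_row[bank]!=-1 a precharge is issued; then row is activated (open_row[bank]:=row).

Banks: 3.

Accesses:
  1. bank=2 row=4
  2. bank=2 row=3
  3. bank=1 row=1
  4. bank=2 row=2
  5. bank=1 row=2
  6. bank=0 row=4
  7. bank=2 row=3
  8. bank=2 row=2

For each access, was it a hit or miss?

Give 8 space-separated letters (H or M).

Answer: M M M M M M M M

Derivation:
Acc 1: bank2 row4 -> MISS (open row4); precharges=0
Acc 2: bank2 row3 -> MISS (open row3); precharges=1
Acc 3: bank1 row1 -> MISS (open row1); precharges=1
Acc 4: bank2 row2 -> MISS (open row2); precharges=2
Acc 5: bank1 row2 -> MISS (open row2); precharges=3
Acc 6: bank0 row4 -> MISS (open row4); precharges=3
Acc 7: bank2 row3 -> MISS (open row3); precharges=4
Acc 8: bank2 row2 -> MISS (open row2); precharges=5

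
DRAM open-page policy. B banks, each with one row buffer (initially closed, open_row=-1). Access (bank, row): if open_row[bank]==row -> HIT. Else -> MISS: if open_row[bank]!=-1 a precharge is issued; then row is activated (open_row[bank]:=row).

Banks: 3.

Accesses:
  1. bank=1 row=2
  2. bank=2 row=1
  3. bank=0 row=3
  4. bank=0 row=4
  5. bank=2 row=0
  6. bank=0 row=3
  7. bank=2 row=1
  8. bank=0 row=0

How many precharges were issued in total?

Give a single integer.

Answer: 5

Derivation:
Acc 1: bank1 row2 -> MISS (open row2); precharges=0
Acc 2: bank2 row1 -> MISS (open row1); precharges=0
Acc 3: bank0 row3 -> MISS (open row3); precharges=0
Acc 4: bank0 row4 -> MISS (open row4); precharges=1
Acc 5: bank2 row0 -> MISS (open row0); precharges=2
Acc 6: bank0 row3 -> MISS (open row3); precharges=3
Acc 7: bank2 row1 -> MISS (open row1); precharges=4
Acc 8: bank0 row0 -> MISS (open row0); precharges=5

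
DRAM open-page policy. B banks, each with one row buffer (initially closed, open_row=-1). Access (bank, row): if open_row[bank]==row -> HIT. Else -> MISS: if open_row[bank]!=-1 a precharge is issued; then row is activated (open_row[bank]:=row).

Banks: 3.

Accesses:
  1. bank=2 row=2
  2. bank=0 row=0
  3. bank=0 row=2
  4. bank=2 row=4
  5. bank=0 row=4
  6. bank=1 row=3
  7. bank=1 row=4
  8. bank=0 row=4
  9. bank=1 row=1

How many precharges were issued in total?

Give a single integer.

Acc 1: bank2 row2 -> MISS (open row2); precharges=0
Acc 2: bank0 row0 -> MISS (open row0); precharges=0
Acc 3: bank0 row2 -> MISS (open row2); precharges=1
Acc 4: bank2 row4 -> MISS (open row4); precharges=2
Acc 5: bank0 row4 -> MISS (open row4); precharges=3
Acc 6: bank1 row3 -> MISS (open row3); precharges=3
Acc 7: bank1 row4 -> MISS (open row4); precharges=4
Acc 8: bank0 row4 -> HIT
Acc 9: bank1 row1 -> MISS (open row1); precharges=5

Answer: 5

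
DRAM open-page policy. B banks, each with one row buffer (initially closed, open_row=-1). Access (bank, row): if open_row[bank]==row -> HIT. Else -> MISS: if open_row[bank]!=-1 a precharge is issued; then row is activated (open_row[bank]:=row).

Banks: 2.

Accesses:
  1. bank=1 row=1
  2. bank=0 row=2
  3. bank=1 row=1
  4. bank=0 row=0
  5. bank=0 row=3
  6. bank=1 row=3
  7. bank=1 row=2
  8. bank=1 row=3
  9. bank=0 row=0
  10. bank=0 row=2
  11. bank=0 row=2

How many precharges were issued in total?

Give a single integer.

Answer: 7

Derivation:
Acc 1: bank1 row1 -> MISS (open row1); precharges=0
Acc 2: bank0 row2 -> MISS (open row2); precharges=0
Acc 3: bank1 row1 -> HIT
Acc 4: bank0 row0 -> MISS (open row0); precharges=1
Acc 5: bank0 row3 -> MISS (open row3); precharges=2
Acc 6: bank1 row3 -> MISS (open row3); precharges=3
Acc 7: bank1 row2 -> MISS (open row2); precharges=4
Acc 8: bank1 row3 -> MISS (open row3); precharges=5
Acc 9: bank0 row0 -> MISS (open row0); precharges=6
Acc 10: bank0 row2 -> MISS (open row2); precharges=7
Acc 11: bank0 row2 -> HIT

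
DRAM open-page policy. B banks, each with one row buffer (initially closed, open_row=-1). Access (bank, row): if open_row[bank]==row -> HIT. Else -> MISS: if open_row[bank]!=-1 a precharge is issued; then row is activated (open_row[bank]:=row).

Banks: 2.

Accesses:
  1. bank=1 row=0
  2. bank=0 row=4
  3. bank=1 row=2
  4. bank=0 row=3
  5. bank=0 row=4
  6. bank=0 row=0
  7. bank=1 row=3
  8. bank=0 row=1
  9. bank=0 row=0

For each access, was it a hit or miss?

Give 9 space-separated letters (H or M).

Acc 1: bank1 row0 -> MISS (open row0); precharges=0
Acc 2: bank0 row4 -> MISS (open row4); precharges=0
Acc 3: bank1 row2 -> MISS (open row2); precharges=1
Acc 4: bank0 row3 -> MISS (open row3); precharges=2
Acc 5: bank0 row4 -> MISS (open row4); precharges=3
Acc 6: bank0 row0 -> MISS (open row0); precharges=4
Acc 7: bank1 row3 -> MISS (open row3); precharges=5
Acc 8: bank0 row1 -> MISS (open row1); precharges=6
Acc 9: bank0 row0 -> MISS (open row0); precharges=7

Answer: M M M M M M M M M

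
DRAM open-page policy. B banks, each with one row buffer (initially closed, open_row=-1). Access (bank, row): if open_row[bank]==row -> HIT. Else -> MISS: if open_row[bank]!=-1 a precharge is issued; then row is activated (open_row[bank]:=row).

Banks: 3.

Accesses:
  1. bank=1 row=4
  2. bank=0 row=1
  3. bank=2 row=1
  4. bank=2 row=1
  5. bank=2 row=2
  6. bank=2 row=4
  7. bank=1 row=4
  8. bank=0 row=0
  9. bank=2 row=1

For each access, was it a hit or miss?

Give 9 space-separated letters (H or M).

Answer: M M M H M M H M M

Derivation:
Acc 1: bank1 row4 -> MISS (open row4); precharges=0
Acc 2: bank0 row1 -> MISS (open row1); precharges=0
Acc 3: bank2 row1 -> MISS (open row1); precharges=0
Acc 4: bank2 row1 -> HIT
Acc 5: bank2 row2 -> MISS (open row2); precharges=1
Acc 6: bank2 row4 -> MISS (open row4); precharges=2
Acc 7: bank1 row4 -> HIT
Acc 8: bank0 row0 -> MISS (open row0); precharges=3
Acc 9: bank2 row1 -> MISS (open row1); precharges=4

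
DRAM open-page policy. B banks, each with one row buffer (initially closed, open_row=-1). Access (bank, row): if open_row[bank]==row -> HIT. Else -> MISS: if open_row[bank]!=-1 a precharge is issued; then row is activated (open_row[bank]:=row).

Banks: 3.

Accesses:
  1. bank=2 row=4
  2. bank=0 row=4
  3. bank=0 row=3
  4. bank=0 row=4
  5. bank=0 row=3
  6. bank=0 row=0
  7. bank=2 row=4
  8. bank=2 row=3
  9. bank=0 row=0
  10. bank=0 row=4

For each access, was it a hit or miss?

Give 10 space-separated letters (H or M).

Acc 1: bank2 row4 -> MISS (open row4); precharges=0
Acc 2: bank0 row4 -> MISS (open row4); precharges=0
Acc 3: bank0 row3 -> MISS (open row3); precharges=1
Acc 4: bank0 row4 -> MISS (open row4); precharges=2
Acc 5: bank0 row3 -> MISS (open row3); precharges=3
Acc 6: bank0 row0 -> MISS (open row0); precharges=4
Acc 7: bank2 row4 -> HIT
Acc 8: bank2 row3 -> MISS (open row3); precharges=5
Acc 9: bank0 row0 -> HIT
Acc 10: bank0 row4 -> MISS (open row4); precharges=6

Answer: M M M M M M H M H M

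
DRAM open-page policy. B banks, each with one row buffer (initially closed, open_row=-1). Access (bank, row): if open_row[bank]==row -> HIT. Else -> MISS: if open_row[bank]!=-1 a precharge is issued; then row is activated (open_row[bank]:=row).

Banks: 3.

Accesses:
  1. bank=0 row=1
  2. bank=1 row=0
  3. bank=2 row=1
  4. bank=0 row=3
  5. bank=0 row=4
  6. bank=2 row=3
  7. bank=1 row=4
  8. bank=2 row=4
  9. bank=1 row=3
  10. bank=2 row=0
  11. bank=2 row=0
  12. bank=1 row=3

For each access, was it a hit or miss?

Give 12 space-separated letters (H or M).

Acc 1: bank0 row1 -> MISS (open row1); precharges=0
Acc 2: bank1 row0 -> MISS (open row0); precharges=0
Acc 3: bank2 row1 -> MISS (open row1); precharges=0
Acc 4: bank0 row3 -> MISS (open row3); precharges=1
Acc 5: bank0 row4 -> MISS (open row4); precharges=2
Acc 6: bank2 row3 -> MISS (open row3); precharges=3
Acc 7: bank1 row4 -> MISS (open row4); precharges=4
Acc 8: bank2 row4 -> MISS (open row4); precharges=5
Acc 9: bank1 row3 -> MISS (open row3); precharges=6
Acc 10: bank2 row0 -> MISS (open row0); precharges=7
Acc 11: bank2 row0 -> HIT
Acc 12: bank1 row3 -> HIT

Answer: M M M M M M M M M M H H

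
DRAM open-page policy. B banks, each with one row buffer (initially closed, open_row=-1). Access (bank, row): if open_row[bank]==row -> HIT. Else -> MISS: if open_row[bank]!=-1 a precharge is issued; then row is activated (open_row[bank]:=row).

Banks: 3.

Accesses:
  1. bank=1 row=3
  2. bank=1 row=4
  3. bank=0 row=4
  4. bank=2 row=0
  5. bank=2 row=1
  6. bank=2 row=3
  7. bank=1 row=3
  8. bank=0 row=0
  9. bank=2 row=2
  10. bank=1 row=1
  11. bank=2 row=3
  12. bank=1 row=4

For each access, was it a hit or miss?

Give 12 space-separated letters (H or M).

Acc 1: bank1 row3 -> MISS (open row3); precharges=0
Acc 2: bank1 row4 -> MISS (open row4); precharges=1
Acc 3: bank0 row4 -> MISS (open row4); precharges=1
Acc 4: bank2 row0 -> MISS (open row0); precharges=1
Acc 5: bank2 row1 -> MISS (open row1); precharges=2
Acc 6: bank2 row3 -> MISS (open row3); precharges=3
Acc 7: bank1 row3 -> MISS (open row3); precharges=4
Acc 8: bank0 row0 -> MISS (open row0); precharges=5
Acc 9: bank2 row2 -> MISS (open row2); precharges=6
Acc 10: bank1 row1 -> MISS (open row1); precharges=7
Acc 11: bank2 row3 -> MISS (open row3); precharges=8
Acc 12: bank1 row4 -> MISS (open row4); precharges=9

Answer: M M M M M M M M M M M M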